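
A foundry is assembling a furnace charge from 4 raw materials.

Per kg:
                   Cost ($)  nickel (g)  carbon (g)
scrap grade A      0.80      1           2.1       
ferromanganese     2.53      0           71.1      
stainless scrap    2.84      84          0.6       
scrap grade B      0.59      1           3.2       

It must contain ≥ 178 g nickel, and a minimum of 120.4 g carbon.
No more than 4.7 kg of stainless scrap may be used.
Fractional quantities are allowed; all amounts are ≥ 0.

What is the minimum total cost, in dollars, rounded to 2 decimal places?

$10.26

Let x1 = kg of scrap grade A, x2 = kg of ferromanganese, x3 = kg of stainless scrap, x4 = kg of scrap grade B.
min 0.8x1 + 2.53x2 + 2.84x3 + 0.59x4 s.t.:
  1x1 + 84x3 + 1x4 ≥ 178   (nickel)
  2.1x1 + 71.1x2 + 0.6x3 + 3.2x4 ≥ 120.4   (carbon)
  x3 ≤ 4.7
  x1, x2, x3, x4 ≥ 0.
The cheapest feasible vertex uses only ferromanganese, stainless scrap; scrap grade A, scrap grade B are not used. Binding constraints: nickel and carbon.
Optimal quantities: ferromanganese = 1.676 kg, stainless scrap = 2.119 kg.
Hence cost = 2.53·1.676 + 2.84·2.119 = $10.2582.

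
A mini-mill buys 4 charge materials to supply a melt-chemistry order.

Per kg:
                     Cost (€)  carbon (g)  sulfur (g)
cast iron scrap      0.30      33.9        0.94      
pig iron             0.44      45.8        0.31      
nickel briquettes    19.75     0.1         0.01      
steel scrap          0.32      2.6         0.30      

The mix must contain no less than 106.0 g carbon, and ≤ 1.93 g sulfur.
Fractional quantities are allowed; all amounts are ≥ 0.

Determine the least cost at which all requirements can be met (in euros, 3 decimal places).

€0.975

Let x1 = kg of cast iron scrap, x2 = kg of pig iron, x3 = kg of nickel briquettes, x4 = kg of steel scrap.
Minimise 0.3x1 + 0.44x2 + 19.75x3 + 0.32x4 subject to:
  33.9x1 + 45.8x2 + 0.1x3 + 2.6x4 ≥ 106   (carbon)
  0.94x1 + 0.31x2 + 0.01x3 + 0.3x4 ≤ 1.93   (sulfur)
  x1, x2, x3, x4 ≥ 0.
The optimal basis is {cast iron scrap, pig iron}; nickel briquettes, steel scrap drop out. There the carbon and sulfur constraints are tight.
That vertex is x1 = 1.7065, x2 = 1.0513.
Hence cost = 0.3·1.7065 + 0.44·1.0513 = €0.97452.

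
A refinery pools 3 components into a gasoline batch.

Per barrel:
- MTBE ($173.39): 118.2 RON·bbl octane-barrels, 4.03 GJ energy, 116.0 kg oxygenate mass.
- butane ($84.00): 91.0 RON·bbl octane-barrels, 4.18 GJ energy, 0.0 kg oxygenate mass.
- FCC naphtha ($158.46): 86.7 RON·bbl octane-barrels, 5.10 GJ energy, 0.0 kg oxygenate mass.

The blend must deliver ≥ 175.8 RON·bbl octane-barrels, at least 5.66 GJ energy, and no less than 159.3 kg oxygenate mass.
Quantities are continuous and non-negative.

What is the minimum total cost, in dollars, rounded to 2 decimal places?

Let x1 = barrels of MTBE, x2 = barrels of butane, x3 = barrels of FCC naphtha.
Minimise 173.39x1 + 84x2 + 158.46x3 with:
  118.2x1 + 91x2 + 86.7x3 ≥ 175.8   (octane-barrels)
  4.03x1 + 4.18x2 + 5.1x3 ≥ 5.66   (energy)
  116x1 ≥ 159.3   (oxygenate mass)
  x1, x2, x3 ≥ 0.
At the optimum only MTBE, butane are positive (FCC naphtha = 0). There the octane-barrels and oxygenate mass constraints are tight.
So MTBE = 1.373276 barrels, butane = 0.1481186 barrels.
Cost = 173.39·1.373276 + 84·0.1481186 = 250.5543.

$250.55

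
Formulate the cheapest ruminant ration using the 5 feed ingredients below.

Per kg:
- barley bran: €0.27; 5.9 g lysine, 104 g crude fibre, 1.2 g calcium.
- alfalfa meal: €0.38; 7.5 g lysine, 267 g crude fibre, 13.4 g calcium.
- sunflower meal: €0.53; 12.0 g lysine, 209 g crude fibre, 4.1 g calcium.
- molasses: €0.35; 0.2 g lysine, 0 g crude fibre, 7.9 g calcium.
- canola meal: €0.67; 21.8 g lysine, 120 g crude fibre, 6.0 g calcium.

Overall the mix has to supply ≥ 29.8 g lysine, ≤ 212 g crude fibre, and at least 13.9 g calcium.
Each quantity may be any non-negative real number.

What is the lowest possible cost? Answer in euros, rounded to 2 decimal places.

€1.09

Treat it as an LP. Let x1 = kg of barley bran, x2 = kg of alfalfa meal, x3 = kg of sunflower meal, x4 = kg of molasses, x5 = kg of canola meal.
Minimize 0.27x1 + 0.38x2 + 0.53x3 + 0.35x4 + 0.67x5 s.t.:
  5.9x1 + 7.5x2 + 12x3 + 0.2x4 + 21.8x5 ≥ 29.8   (lysine)
  104x1 + 267x2 + 209x3 + 120x5 ≤ 212   (crude fibre)
  1.2x1 + 13.4x2 + 4.1x3 + 7.9x4 + 6x5 ≥ 13.9   (calcium)
  x1, x2, x3, x4, x5 ≥ 0.
The cheapest feasible vertex uses only alfalfa meal, molasses, canola meal; barley bran, sunflower meal are not used. The lysine, crude fibre, calcium requirements are met with equality.
That vertex is x2 = 0.2145, x4 = 0.4164, x5 = 1.289.
Objective = 0.38·0.2145 + 0.35·0.4164 + 0.67·1.289 = 1.0909.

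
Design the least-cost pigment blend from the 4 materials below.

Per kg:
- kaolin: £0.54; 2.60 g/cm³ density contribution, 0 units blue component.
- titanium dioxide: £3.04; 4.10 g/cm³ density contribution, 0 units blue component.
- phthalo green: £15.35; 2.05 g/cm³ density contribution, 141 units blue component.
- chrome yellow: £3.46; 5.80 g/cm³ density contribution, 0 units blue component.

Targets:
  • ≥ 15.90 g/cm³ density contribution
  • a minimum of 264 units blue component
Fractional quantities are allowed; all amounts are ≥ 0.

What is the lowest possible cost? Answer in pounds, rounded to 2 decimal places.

This is a linear program. Let x1 = kg of kaolin, x2 = kg of titanium dioxide, x3 = kg of phthalo green, x4 = kg of chrome yellow.
Minimize 0.54x1 + 3.04x2 + 15.35x3 + 3.46x4 subject to:
  2.6x1 + 4.1x2 + 2.05x3 + 5.8x4 ≥ 15.9   (density contribution)
  141x3 ≥ 264   (blue component)
  x1, x2, x3, x4 ≥ 0.
The minimum-cost mix takes nothing from titanium dioxide, chrome yellow — only kaolin, phthalo green. Binding constraints: density contribution and blue component.
So kaolin = 4.63912 kg, phthalo green = 1.87234 kg.
Cost = 0.54·4.63912 + 15.35·1.87234 = 31.2455.

£31.25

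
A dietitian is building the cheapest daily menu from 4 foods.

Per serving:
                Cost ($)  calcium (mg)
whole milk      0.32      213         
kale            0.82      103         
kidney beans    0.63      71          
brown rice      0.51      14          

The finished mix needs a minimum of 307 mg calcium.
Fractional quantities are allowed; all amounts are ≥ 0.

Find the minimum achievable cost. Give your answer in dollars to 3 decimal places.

$0.461

Let x1 = servings of whole milk, x2 = servings of kale, x3 = servings of kidney beans, x4 = servings of brown rice.
min 0.32x1 + 0.82x2 + 0.63x3 + 0.51x4 with:
  213x1 + 103x2 + 71x3 + 14x4 ≥ 307   (calcium)
  x1, x2, x3, x4 ≥ 0.
The cheapest feasible vertex uses only whole milk; kale, kidney beans, brown rice are not used. The calcium requirement is met with equality.
That vertex is x1 = 1.441.
Hence cost = 0.32·1.441 = $0.46112.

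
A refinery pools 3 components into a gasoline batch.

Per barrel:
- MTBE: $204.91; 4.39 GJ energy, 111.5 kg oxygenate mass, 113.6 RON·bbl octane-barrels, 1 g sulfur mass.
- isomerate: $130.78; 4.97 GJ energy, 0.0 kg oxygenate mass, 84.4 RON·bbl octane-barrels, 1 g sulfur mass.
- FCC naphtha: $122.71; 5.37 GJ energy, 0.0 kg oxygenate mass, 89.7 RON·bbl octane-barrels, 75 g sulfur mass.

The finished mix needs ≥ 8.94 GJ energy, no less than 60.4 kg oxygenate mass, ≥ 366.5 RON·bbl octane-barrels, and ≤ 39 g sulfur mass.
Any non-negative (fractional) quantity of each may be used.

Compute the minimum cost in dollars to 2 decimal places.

$575.87

Let x1 = barrels of MTBE, x2 = barrels of isomerate, x3 = barrels of FCC naphtha.
Minimize 204.91x1 + 130.78x2 + 122.71x3 s.t.:
  4.39x1 + 4.97x2 + 5.37x3 ≥ 8.94   (energy)
  111.5x1 ≥ 60.4   (oxygenate mass)
  113.6x1 + 84.4x2 + 89.7x3 ≥ 366.5   (octane-barrels)
  1x1 + 1x2 + 75x3 ≤ 39   (sulfur mass)
  x1, x2, x3 ≥ 0.
All 3 inputs are positive at the optimum. Binding constraints: oxygenate mass, octane-barrels, sulfur mass.
Optimal quantities: MTBE = 0.5417 barrels, isomerate = 3.1124 barrels, FCC naphtha = 0.47128 barrels.
Hence cost = 204.91·0.5417 + 130.78·3.1124 + 122.71·0.47128 = $575.8702.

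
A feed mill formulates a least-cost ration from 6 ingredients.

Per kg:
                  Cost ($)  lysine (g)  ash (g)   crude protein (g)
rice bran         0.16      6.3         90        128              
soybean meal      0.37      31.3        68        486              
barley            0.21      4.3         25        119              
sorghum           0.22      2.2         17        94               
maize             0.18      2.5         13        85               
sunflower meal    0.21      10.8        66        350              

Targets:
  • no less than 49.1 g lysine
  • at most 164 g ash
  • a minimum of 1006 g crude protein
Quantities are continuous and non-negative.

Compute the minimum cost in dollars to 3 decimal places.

Let x1 = kg of rice bran, x2 = kg of soybean meal, x3 = kg of barley, x4 = kg of sorghum, x5 = kg of maize, x6 = kg of sunflower meal.
Minimise 0.16x1 + 0.37x2 + 0.21x3 + 0.22x4 + 0.18x5 + 0.21x6 subject to:
  6.3x1 + 31.3x2 + 4.3x3 + 2.2x4 + 2.5x5 + 10.8x6 ≥ 49.1   (lysine)
  90x1 + 68x2 + 25x3 + 17x4 + 13x5 + 66x6 ≤ 164   (ash)
  128x1 + 486x2 + 119x3 + 94x4 + 85x5 + 350x6 ≥ 1006   (crude protein)
  x1, x2, x3, x4, x5, x6 ≥ 0.
The cheapest feasible vertex uses only soybean meal, sunflower meal; rice bran, barley, sorghum, maize are not used. There the lysine and crude protein constraints are tight.
So soybean meal = 1.1076 kg, sunflower meal = 1.3363 kg.
Total cost: 0.37·1.1076 + 0.21·1.3363 = 0.69044.

$0.690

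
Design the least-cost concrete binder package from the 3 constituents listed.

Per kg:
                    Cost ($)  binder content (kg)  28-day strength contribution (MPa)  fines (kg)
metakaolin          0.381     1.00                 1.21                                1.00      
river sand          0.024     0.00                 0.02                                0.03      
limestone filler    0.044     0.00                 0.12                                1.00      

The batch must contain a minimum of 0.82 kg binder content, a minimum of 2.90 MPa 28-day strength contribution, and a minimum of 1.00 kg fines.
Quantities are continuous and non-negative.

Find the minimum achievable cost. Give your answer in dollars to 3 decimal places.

$0.913

Set it up as a linear program. Let x1 = kg of metakaolin, x2 = kg of river sand, x3 = kg of limestone filler.
min 0.381x1 + 0.024x2 + 0.044x3 s.t.:
  1x1 ≥ 0.82   (binder content)
  1.21x1 + 0.02x2 + 0.12x3 ≥ 2.9   (28-day strength contribution)
  1x1 + 0.03x2 + 1x3 ≥ 1   (fines)
  x1, x2, x3 ≥ 0.
The minimum-cost mix takes nothing from river sand, limestone filler — only metakaolin. There the 28-day strength contribution constraint is tight.
That vertex is x1 = 2.397.
Cost = 0.381·2.397 = 0.91326.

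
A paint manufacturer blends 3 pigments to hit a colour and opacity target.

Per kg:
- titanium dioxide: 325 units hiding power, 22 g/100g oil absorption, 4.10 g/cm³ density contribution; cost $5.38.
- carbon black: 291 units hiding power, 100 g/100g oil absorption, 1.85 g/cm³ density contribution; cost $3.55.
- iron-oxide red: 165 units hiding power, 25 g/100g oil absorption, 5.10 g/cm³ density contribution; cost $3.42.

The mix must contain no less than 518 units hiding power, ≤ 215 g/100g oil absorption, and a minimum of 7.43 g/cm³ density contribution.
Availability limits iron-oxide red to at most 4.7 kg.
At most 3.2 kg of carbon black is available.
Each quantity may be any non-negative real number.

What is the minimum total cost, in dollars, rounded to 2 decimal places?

$7.76

Let x1 = kg of titanium dioxide, x2 = kg of carbon black, x3 = kg of iron-oxide red.
Minimize 5.38x1 + 3.55x2 + 3.42x3 s.t.:
  325x1 + 291x2 + 165x3 ≥ 518   (hiding power)
  22x1 + 100x2 + 25x3 ≤ 215   (oil absorption)
  4.1x1 + 1.85x2 + 5.1x3 ≥ 7.43   (density contribution)
  x3 ≤ 4.7
  x2 ≤ 3.2
  x1, x2, x3 ≥ 0.
The minimum-cost mix takes nothing from titanium dioxide — only carbon black, iron-oxide red. Binding constraints: hiding power and density contribution.
That vertex is x2 = 1.201, x3 = 1.021.
Total cost: 3.55·1.201 + 3.42·1.021 = 7.7554.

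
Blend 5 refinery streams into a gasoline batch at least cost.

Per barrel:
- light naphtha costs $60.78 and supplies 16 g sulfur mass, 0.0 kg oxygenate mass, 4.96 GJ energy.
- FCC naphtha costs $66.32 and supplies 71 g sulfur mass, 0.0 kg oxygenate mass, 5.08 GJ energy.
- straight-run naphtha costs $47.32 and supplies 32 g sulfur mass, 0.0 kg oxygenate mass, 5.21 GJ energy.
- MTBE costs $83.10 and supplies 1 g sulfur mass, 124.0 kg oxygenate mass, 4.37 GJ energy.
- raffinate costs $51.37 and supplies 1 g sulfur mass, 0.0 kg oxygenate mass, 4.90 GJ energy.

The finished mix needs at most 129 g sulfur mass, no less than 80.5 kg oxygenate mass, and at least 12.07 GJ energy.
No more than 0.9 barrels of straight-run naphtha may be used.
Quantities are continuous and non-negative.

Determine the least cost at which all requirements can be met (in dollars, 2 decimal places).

Set it up as a linear program. Let x1 = barrels of light naphtha, x2 = barrels of FCC naphtha, x3 = barrels of straight-run naphtha, x4 = barrels of MTBE, x5 = barrels of raffinate.
Minimise 60.78x1 + 66.32x2 + 47.32x3 + 83.1x4 + 51.37x5 with:
  16x1 + 71x2 + 32x3 + 1x4 + 1x5 ≤ 129   (sulfur mass)
  124x4 ≥ 80.5   (oxygenate mass)
  4.96x1 + 5.08x2 + 5.21x3 + 4.37x4 + 4.9x5 ≥ 12.07   (energy)
  x3 ≤ 0.9
  x1, x2, x3, x4, x5 ≥ 0.
At the optimum only straight-run naphtha, MTBE, raffinate are positive (light naphtha, FCC naphtha = 0). The oxygenate mass, energy, the straight-run naphtha cap requirements are met with equality.
Solving gives x3 = 0.9, x4 = 0.64919, x5 = 0.92735.
Cost = 47.32·0.9 + 83.1·0.64919 + 51.37·0.92735 = 144.1737.

$144.17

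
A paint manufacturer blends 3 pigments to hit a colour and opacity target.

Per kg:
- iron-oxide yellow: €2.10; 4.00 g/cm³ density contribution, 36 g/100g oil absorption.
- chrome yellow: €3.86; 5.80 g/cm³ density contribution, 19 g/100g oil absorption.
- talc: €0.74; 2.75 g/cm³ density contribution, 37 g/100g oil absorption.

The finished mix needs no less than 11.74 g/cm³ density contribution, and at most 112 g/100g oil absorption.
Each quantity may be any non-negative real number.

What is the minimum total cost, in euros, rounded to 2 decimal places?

€4.95

Let x1 = kg of iron-oxide yellow, x2 = kg of chrome yellow, x3 = kg of talc.
Minimize 2.1x1 + 3.86x2 + 0.74x3 subject to:
  4x1 + 5.8x2 + 2.75x3 ≥ 11.74   (density contribution)
  36x1 + 19x2 + 37x3 ≤ 112   (oil absorption)
  x1, x2, x3 ≥ 0.
At the optimum only chrome yellow, talc are positive (iron-oxide yellow = 0). There the density contribution and oil absorption constraints are tight.
Optimal quantities: chrome yellow = 0.7784 kg, talc = 2.627 kg.
Objective = 3.86·0.7784 + 0.74·2.627 = 4.9486.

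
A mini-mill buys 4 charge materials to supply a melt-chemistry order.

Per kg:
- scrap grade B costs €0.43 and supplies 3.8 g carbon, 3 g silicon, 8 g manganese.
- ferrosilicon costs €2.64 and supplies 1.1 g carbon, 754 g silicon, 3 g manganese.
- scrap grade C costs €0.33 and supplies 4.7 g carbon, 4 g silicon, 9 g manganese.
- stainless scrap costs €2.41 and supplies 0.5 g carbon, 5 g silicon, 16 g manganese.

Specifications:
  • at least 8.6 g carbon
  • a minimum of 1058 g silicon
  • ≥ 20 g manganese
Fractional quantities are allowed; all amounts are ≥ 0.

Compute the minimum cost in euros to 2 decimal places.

Let x1 = kg of scrap grade B, x2 = kg of ferrosilicon, x3 = kg of scrap grade C, x4 = kg of stainless scrap.
min 0.43x1 + 2.64x2 + 0.33x3 + 2.41x4 with:
  3.8x1 + 1.1x2 + 4.7x3 + 0.5x4 ≥ 8.6   (carbon)
  3x1 + 754x2 + 4x3 + 5x4 ≥ 1058   (silicon)
  8x1 + 3x2 + 9x3 + 16x4 ≥ 20   (manganese)
  x1, x2, x3, x4 ≥ 0.
The cheapest feasible vertex uses only ferrosilicon, scrap grade C; scrap grade B, stainless scrap are not used. The silicon and manganese requirements are met with equality.
Optimal quantities: ferrosilicon = 1.394 kg, scrap grade C = 1.758 kg.
Total cost: 2.64·1.394 + 0.33·1.758 = 4.2603.

€4.26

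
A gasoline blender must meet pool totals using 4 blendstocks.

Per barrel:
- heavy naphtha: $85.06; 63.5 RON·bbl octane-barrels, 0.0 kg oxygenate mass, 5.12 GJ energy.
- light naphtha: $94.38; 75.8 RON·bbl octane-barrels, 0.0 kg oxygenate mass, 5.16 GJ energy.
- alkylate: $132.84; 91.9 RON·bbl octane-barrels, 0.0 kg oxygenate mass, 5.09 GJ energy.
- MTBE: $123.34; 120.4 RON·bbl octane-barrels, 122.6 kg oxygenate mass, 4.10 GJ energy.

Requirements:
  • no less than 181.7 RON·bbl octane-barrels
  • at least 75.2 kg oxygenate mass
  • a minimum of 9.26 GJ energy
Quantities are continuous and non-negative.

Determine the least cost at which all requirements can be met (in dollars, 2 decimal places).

Let x1 = barrels of heavy naphtha, x2 = barrels of light naphtha, x3 = barrels of alkylate, x4 = barrels of MTBE.
min 85.06x1 + 94.38x2 + 132.84x3 + 123.34x4 subject to:
  63.5x1 + 75.8x2 + 91.9x3 + 120.4x4 ≥ 181.7   (octane-barrels)
  122.6x4 ≥ 75.2   (oxygenate mass)
  5.12x1 + 5.16x2 + 5.09x3 + 4.1x4 ≥ 9.26   (energy)
  x1, x2, x3, x4 ≥ 0.
The minimum-cost mix takes nothing from heavy naphtha, alkylate — only light naphtha, MTBE. There the octane-barrels and energy constraints are tight.
That vertex is x2 = 1.1915, x4 = 0.75902.
Hence cost = 94.38·1.1915 + 123.34·0.75902 = $206.0713.

$206.07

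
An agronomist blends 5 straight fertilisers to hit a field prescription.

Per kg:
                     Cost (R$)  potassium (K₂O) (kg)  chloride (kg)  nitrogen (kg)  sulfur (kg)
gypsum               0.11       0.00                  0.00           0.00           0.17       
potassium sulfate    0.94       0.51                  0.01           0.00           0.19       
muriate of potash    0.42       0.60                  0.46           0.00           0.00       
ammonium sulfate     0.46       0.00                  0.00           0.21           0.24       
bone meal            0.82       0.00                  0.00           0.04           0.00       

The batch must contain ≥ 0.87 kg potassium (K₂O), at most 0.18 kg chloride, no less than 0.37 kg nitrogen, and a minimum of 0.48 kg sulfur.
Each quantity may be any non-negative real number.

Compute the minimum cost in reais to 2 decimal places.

This is a linear program. Let x1 = kg of gypsum, x2 = kg of potassium sulfate, x3 = kg of muriate of potash, x4 = kg of ammonium sulfate, x5 = kg of bone meal.
Minimize 0.11x1 + 0.94x2 + 0.42x3 + 0.46x4 + 0.82x5 with:
  0.51x2 + 0.6x3 ≥ 0.87   (potassium (K₂O))
  0.01x2 + 0.46x3 ≤ 0.18   (chloride)
  0.21x4 + 0.04x5 ≥ 0.37   (nitrogen)
  0.17x1 + 0.19x2 + 0.24x4 ≥ 0.48   (sulfur)
  x1, x2, x3, x4, x5 ≥ 0.
The minimum-cost mix takes nothing from gypsum, bone meal — only potassium sulfate, muriate of potash, ammonium sulfate. Binding constraints: potassium (K₂O), chloride, nitrogen.
So potassium sulfate = 1.278 kg, muriate of potash = 0.3635 kg, ammonium sulfate = 1.762 kg.
Objective = 0.94·1.278 + 0.42·0.3635 + 0.46·1.762 = 2.1645.

R$2.16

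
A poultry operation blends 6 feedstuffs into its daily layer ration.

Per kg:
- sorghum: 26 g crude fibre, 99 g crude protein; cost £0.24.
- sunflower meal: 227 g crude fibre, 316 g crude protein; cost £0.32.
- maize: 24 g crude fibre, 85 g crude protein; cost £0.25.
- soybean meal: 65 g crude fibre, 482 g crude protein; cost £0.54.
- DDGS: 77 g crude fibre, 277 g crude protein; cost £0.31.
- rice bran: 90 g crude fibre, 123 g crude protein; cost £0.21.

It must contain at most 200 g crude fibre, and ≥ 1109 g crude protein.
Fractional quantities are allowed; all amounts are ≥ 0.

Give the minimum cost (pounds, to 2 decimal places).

£1.23

This is a linear program. Let x1 = kg of sorghum, x2 = kg of sunflower meal, x3 = kg of maize, x4 = kg of soybean meal, x5 = kg of DDGS, x6 = kg of rice bran.
min 0.24x1 + 0.32x2 + 0.25x3 + 0.54x4 + 0.31x5 + 0.21x6 s.t.:
  26x1 + 227x2 + 24x3 + 65x4 + 77x5 + 90x6 ≤ 200   (crude fibre)
  99x1 + 316x2 + 85x3 + 482x4 + 277x5 + 123x6 ≥ 1109   (crude protein)
  x1, x2, x3, x4, x5, x6 ≥ 0.
The optimal basis is {sunflower meal, soybean meal}; sorghum, maize, DDGS, rice bran drop out. Binding constraints: crude fibre and crude protein.
That vertex is x2 = 0.2736, x4 = 2.121.
Objective = 0.32·0.2736 + 0.54·2.121 = 1.2329.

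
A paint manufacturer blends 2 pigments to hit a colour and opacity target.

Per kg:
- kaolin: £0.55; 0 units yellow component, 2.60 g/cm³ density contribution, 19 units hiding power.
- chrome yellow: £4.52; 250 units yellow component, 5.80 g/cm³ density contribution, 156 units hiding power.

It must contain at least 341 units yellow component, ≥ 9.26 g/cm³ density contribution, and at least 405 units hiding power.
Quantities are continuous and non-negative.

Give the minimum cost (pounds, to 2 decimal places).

£11.73

Treat it as an LP. Let x1 = kg of kaolin, x2 = kg of chrome yellow.
Minimise 0.55x1 + 4.52x2 subject to:
  250x2 ≥ 341   (yellow component)
  2.6x1 + 5.8x2 ≥ 9.26   (density contribution)
  19x1 + 156x2 ≥ 405   (hiding power)
  x1, x2 ≥ 0.
Both inputs are positive at the optimum. There the yellow component and hiding power constraints are tight.
So kaolin = 10.12 kg, chrome yellow = 1.364 kg.
Hence cost = 0.55·10.12 + 4.52·1.364 = £11.7313.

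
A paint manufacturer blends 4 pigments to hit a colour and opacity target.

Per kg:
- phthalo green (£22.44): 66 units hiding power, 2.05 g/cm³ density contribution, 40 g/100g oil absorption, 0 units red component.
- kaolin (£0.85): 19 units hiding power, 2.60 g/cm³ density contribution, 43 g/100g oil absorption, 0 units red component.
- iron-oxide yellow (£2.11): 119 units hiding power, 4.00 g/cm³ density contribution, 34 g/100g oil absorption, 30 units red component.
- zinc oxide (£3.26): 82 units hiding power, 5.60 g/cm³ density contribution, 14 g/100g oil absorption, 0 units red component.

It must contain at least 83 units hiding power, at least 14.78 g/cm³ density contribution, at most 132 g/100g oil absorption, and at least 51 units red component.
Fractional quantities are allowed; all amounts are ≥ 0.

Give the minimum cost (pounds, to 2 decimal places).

£7.25

Set it up as a linear program. Let x1 = kg of phthalo green, x2 = kg of kaolin, x3 = kg of iron-oxide yellow, x4 = kg of zinc oxide.
Minimize 22.44x1 + 0.85x2 + 2.11x3 + 3.26x4 s.t.:
  66x1 + 19x2 + 119x3 + 82x4 ≥ 83   (hiding power)
  2.05x1 + 2.6x2 + 4x3 + 5.6x4 ≥ 14.78   (density contribution)
  40x1 + 43x2 + 34x3 + 14x4 ≤ 132   (oil absorption)
  30x3 ≥ 51   (red component)
  x1, x2, x3, x4 ≥ 0.
The optimal basis is {kaolin, iron-oxide yellow, zinc oxide}; phthalo green drops out. There the density contribution, oil absorption, red component constraints are tight.
Optimal quantities: kaolin = 1.486 kg, iron-oxide yellow = 1.7 kg, zinc oxide = 0.7349 kg.
Cost = 0.85·1.486 + 2.11·1.7 + 3.26·0.7349 = 7.2459.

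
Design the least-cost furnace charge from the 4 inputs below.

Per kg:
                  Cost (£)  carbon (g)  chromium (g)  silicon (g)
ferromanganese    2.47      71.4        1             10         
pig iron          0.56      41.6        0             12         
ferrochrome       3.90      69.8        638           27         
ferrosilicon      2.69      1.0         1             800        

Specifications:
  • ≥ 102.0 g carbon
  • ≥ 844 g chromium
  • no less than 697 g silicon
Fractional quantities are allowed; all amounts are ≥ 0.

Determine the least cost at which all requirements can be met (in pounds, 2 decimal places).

Let x1 = kg of ferromanganese, x2 = kg of pig iron, x3 = kg of ferrochrome, x4 = kg of ferrosilicon.
min 2.47x1 + 0.56x2 + 3.9x3 + 2.69x4 subject to:
  71.4x1 + 41.6x2 + 69.8x3 + 1x4 ≥ 102   (carbon)
  1x1 + 638x3 + 1x4 ≥ 844   (chromium)
  10x1 + 12x2 + 27x3 + 800x4 ≥ 697   (silicon)
  x1, x2, x3, x4 ≥ 0.
The cheapest feasible vertex uses only pig iron, ferrochrome, ferrosilicon; ferromanganese is not used. Binding constraints: carbon, chromium, silicon.
Optimal quantities: pig iron = 0.2146 kg, ferrochrome = 1.322 kg, ferrosilicon = 0.8234 kg.
Hence cost = 0.56·0.2146 + 3.9·1.322 + 2.69·0.8234 = £7.4909.

£7.49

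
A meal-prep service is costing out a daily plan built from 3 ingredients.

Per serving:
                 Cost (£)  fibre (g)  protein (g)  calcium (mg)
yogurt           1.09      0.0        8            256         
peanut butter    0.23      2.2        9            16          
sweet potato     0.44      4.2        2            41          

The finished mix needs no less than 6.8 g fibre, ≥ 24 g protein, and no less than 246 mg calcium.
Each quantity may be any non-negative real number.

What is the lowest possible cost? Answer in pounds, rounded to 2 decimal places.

£1.52

Set it up as a linear program. Let x1 = servings of yogurt, x2 = servings of peanut butter, x3 = servings of sweet potato.
min 1.09x1 + 0.23x2 + 0.44x3 subject to:
  2.2x2 + 4.2x3 ≥ 6.8   (fibre)
  8x1 + 9x2 + 2x3 ≥ 24   (protein)
  256x1 + 16x2 + 41x3 ≥ 246   (calcium)
  x1, x2, x3 ≥ 0.
The optimal mix uses every input. The fibre, protein, calcium requirements are met with equality.
So yogurt = 0.7415 servings, peanut butter = 1.865 servings, sweet potato = 0.6422 servings.
Total cost: 1.09·0.7415 + 0.23·1.865 + 0.44·0.6422 = 1.5198.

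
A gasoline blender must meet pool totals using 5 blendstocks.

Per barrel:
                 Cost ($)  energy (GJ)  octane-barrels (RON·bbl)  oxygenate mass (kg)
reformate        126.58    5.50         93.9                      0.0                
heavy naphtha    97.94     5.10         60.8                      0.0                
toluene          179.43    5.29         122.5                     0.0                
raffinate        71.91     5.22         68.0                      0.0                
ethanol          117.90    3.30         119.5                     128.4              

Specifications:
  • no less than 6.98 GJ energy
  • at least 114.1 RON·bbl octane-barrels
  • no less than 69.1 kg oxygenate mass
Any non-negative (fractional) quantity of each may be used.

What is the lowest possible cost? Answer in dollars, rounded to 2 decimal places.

Let x1 = barrels of reformate, x2 = barrels of heavy naphtha, x3 = barrels of toluene, x4 = barrels of raffinate, x5 = barrels of ethanol.
Minimise 126.58x1 + 97.94x2 + 179.43x3 + 71.91x4 + 117.9x5 s.t.:
  5.5x1 + 5.1x2 + 5.29x3 + 5.22x4 + 3.3x5 ≥ 6.98   (energy)
  93.9x1 + 60.8x2 + 122.5x3 + 68x4 + 119.5x5 ≥ 114.1   (octane-barrels)
  128.4x5 ≥ 69.1   (oxygenate mass)
  x1, x2, x3, x4, x5 ≥ 0.
At the optimum only raffinate, ethanol are positive (reformate, heavy naphtha, toluene = 0). The energy and oxygenate mass requirements are met with equality.
Solving gives x4 = 0.9969, x5 = 0.5382.
Objective = 71.91·0.9969 + 117.9·0.5382 = 135.1409.

$135.14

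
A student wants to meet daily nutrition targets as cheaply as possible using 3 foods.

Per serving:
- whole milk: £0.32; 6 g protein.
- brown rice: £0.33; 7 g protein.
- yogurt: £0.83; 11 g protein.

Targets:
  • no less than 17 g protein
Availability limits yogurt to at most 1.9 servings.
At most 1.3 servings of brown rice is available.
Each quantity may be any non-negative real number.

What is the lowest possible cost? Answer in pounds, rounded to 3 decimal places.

£0.850

Let x1 = servings of whole milk, x2 = servings of brown rice, x3 = servings of yogurt.
Minimise 0.32x1 + 0.33x2 + 0.83x3 s.t.:
  6x1 + 7x2 + 11x3 ≥ 17   (protein)
  x3 ≤ 1.9
  x2 ≤ 1.3
  x1, x2, x3 ≥ 0.
At the optimum only whole milk, brown rice are positive (yogurt = 0). The protein and the brown rice cap requirements are met with equality.
So whole milk = 1.317 servings, brown rice = 1.3 servings.
Objective = 0.32·1.317 + 0.33·1.3 = 0.85044.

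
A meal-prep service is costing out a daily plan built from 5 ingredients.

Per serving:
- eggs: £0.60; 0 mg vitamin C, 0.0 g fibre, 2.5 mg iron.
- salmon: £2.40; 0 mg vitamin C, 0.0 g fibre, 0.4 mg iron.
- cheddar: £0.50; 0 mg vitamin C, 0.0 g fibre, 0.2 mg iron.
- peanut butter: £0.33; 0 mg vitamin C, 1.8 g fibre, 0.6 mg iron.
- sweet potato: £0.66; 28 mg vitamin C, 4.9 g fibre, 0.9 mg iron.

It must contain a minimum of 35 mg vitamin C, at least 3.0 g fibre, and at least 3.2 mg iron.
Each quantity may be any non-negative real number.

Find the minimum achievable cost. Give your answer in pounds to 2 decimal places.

This is a linear program. Let x1 = servings of eggs, x2 = servings of salmon, x3 = servings of cheddar, x4 = servings of peanut butter, x5 = servings of sweet potato.
min 0.6x1 + 2.4x2 + 0.5x3 + 0.33x4 + 0.66x5 with:
  28x5 ≥ 35   (vitamin C)
  1.8x4 + 4.9x5 ≥ 3   (fibre)
  2.5x1 + 0.4x2 + 0.2x3 + 0.6x4 + 0.9x5 ≥ 3.2   (iron)
  x1, x2, x3, x4, x5 ≥ 0.
The optimal basis is {eggs, sweet potato}; salmon, cheddar, peanut butter drop out. The vitamin C and iron requirements are met with equality.
That vertex is x1 = 0.83, x5 = 1.25.
Total cost: 0.6·0.83 + 0.66·1.25 = 1.3230.

£1.32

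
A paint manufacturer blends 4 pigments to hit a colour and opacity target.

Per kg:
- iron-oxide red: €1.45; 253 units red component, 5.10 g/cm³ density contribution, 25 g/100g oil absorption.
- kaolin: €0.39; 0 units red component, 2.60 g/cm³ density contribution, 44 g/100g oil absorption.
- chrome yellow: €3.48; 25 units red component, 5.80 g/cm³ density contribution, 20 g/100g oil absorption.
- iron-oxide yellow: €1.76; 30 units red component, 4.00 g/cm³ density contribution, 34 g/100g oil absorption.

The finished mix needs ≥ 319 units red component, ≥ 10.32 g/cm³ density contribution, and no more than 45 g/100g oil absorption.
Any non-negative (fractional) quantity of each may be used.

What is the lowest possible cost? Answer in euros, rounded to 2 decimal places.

€4.15

Set it up as a linear program. Let x1 = kg of iron-oxide red, x2 = kg of kaolin, x3 = kg of chrome yellow, x4 = kg of iron-oxide yellow.
Minimise 1.45x1 + 0.39x2 + 3.48x3 + 1.76x4 with:
  253x1 + 25x3 + 30x4 ≥ 319   (red component)
  5.1x1 + 2.6x2 + 5.8x3 + 4x4 ≥ 10.32   (density contribution)
  25x1 + 44x2 + 20x3 + 34x4 ≤ 45   (oil absorption)
  x1, x2, x3, x4 ≥ 0.
The minimum-cost mix takes nothing from kaolin, iron-oxide yellow — only iron-oxide red, chrome yellow. The density contribution and oil absorption requirements are met with equality.
So iron-oxide red = 1.27 kg, chrome yellow = 0.6628 kg.
Objective = 1.45·1.27 + 3.48·0.6628 = 4.1480.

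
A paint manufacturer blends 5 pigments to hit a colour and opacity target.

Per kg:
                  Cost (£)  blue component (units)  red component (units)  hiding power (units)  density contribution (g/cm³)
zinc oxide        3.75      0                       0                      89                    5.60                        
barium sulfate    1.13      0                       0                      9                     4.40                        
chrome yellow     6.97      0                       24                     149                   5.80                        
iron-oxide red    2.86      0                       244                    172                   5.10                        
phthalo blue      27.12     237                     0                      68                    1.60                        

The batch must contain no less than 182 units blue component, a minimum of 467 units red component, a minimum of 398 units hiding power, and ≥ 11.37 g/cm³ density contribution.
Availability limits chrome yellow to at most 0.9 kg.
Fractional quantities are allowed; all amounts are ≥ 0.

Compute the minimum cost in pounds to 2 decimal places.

This is a linear program. Let x1 = kg of zinc oxide, x2 = kg of barium sulfate, x3 = kg of chrome yellow, x4 = kg of iron-oxide red, x5 = kg of phthalo blue.
Minimise 3.75x1 + 1.13x2 + 6.97x3 + 2.86x4 + 27.12x5 s.t.:
  237x5 ≥ 182   (blue component)
  24x3 + 244x4 ≥ 467   (red component)
  89x1 + 9x2 + 149x3 + 172x4 + 68x5 ≥ 398   (hiding power)
  5.6x1 + 4.4x2 + 5.8x3 + 5.1x4 + 1.6x5 ≥ 11.37   (density contribution)
  x3 ≤ 0.9
  x1, x2, x3, x4, x5 ≥ 0.
The cheapest feasible vertex uses only iron-oxide red, phthalo blue; zinc oxide, barium sulfate, chrome yellow are not used. There the blue component and hiding power constraints are tight.
Optimal quantities: iron-oxide red = 2.0104 kg, phthalo blue = 0.76793 kg.
Total cost: 2.86·2.0104 + 27.12·0.76793 = 26.5760.

£26.58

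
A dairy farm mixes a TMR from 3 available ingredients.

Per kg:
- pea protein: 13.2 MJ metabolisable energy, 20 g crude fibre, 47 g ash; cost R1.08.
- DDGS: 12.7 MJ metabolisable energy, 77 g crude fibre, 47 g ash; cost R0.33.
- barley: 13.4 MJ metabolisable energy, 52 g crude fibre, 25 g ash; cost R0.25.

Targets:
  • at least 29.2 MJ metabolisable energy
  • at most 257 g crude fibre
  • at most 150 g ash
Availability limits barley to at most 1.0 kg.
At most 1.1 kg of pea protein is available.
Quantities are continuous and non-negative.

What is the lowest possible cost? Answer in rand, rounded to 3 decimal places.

Let x1 = kg of pea protein, x2 = kg of DDGS, x3 = kg of barley.
Minimize 1.08x1 + 0.33x2 + 0.25x3 s.t.:
  13.2x1 + 12.7x2 + 13.4x3 ≥ 29.2   (metabolisable energy)
  20x1 + 77x2 + 52x3 ≤ 257   (crude fibre)
  47x1 + 47x2 + 25x3 ≤ 150   (ash)
  x3 ≤ 1
  x1 ≤ 1.1
  x1, x2, x3 ≥ 0.
At the optimum only DDGS, barley are positive (pea protein = 0). The metabolisable energy and the barley cap requirements are met with equality.
So DDGS = 1.244 kg, barley = 1 kg.
Cost = 0.33·1.244 + 0.25·1 = 0.66052.

R0.661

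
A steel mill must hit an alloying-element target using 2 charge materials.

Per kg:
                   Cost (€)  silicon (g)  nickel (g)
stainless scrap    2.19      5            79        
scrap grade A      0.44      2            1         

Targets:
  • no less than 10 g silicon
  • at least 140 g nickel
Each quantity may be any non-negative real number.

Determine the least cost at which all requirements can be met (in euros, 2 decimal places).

€4.12

Let x1 = kg of stainless scrap, x2 = kg of scrap grade A.
Minimize 2.19x1 + 0.44x2 subject to:
  5x1 + 2x2 ≥ 10   (silicon)
  79x1 + 1x2 ≥ 140   (nickel)
  x1, x2 ≥ 0.
Both inputs are positive at the optimum. The silicon and nickel requirements are met with equality.
Optimal quantities: stainless scrap = 1.765 kg, scrap grade A = 0.5882 kg.
Objective = 2.19·1.765 + 0.44·0.5882 = 4.1242.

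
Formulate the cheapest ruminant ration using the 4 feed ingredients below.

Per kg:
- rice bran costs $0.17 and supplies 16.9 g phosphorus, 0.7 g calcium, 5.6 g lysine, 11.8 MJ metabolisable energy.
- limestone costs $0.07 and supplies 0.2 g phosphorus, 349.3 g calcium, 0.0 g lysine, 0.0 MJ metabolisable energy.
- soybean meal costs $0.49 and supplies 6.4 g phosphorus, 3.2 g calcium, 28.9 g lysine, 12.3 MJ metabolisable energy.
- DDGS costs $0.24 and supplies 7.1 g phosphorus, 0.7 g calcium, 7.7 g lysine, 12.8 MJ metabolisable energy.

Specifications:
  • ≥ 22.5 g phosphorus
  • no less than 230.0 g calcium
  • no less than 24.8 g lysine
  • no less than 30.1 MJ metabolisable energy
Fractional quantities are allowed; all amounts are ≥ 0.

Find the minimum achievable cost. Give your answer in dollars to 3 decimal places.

$0.622

Set it up as a linear program. Let x1 = kg of rice bran, x2 = kg of limestone, x3 = kg of soybean meal, x4 = kg of DDGS.
Minimise 0.17x1 + 0.07x2 + 0.49x3 + 0.24x4 s.t.:
  16.9x1 + 0.2x2 + 6.4x3 + 7.1x4 ≥ 22.5   (phosphorus)
  0.7x1 + 349.3x2 + 3.2x3 + 0.7x4 ≥ 230   (calcium)
  5.6x1 + 28.9x3 + 7.7x4 ≥ 24.8   (lysine)
  11.8x1 + 12.3x3 + 12.8x4 ≥ 30.1   (metabolisable energy)
  x1, x2, x3, x4 ≥ 0.
The minimum-cost mix takes nothing from DDGS — only rice bran, limestone, soybean meal. Binding constraints: calcium, lysine, metabolisable energy.
Optimal quantities: rice bran = 2.076 kg, limestone = 0.6501 kg, soybean meal = 0.4559 kg.
Cost = 0.17·2.076 + 0.07·0.6501 + 0.49·0.4559 = 0.62182.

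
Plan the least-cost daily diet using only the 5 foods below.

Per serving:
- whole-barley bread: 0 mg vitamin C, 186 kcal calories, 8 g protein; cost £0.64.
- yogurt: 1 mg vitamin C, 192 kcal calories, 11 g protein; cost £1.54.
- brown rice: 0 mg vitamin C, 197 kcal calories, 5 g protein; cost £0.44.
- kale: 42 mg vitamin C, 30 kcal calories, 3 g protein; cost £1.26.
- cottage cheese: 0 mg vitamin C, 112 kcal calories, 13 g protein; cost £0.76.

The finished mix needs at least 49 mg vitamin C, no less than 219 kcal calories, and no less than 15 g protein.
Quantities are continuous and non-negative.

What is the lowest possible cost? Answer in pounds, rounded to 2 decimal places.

£2.22

Set it up as a linear program. Let x1 = servings of whole-barley bread, x2 = servings of yogurt, x3 = servings of brown rice, x4 = servings of kale, x5 = servings of cottage cheese.
Minimize 0.64x1 + 1.54x2 + 0.44x3 + 1.26x4 + 0.76x5 with:
  1x2 + 42x4 ≥ 49   (vitamin C)
  186x1 + 192x2 + 197x3 + 30x4 + 112x5 ≥ 219   (calories)
  8x1 + 11x2 + 5x3 + 3x4 + 13x5 ≥ 15   (protein)
  x1, x2, x3, x4, x5 ≥ 0.
The optimal basis is {brown rice, kale, cottage cheese}; whole-barley bread, yogurt drop out. Binding constraints: vitamin C, calories, protein.
Solving gives x3 = 0.5517, x4 = 1.167, x5 = 0.6724.
Hence cost = 0.44·0.5517 + 1.26·1.167 + 0.76·0.6724 = £2.2242.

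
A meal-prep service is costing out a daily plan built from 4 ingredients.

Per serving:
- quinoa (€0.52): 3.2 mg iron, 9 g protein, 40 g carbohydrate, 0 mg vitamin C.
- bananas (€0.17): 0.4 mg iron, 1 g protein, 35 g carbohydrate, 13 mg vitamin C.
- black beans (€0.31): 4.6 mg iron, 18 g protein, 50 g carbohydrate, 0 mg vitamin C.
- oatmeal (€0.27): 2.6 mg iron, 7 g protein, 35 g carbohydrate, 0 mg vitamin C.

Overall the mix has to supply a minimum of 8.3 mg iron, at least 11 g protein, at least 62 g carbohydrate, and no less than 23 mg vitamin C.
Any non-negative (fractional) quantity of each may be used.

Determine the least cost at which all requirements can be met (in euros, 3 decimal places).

Let x1 = servings of quinoa, x2 = servings of bananas, x3 = servings of black beans, x4 = servings of oatmeal.
Minimise 0.52x1 + 0.17x2 + 0.31x3 + 0.27x4 s.t.:
  3.2x1 + 0.4x2 + 4.6x3 + 2.6x4 ≥ 8.3   (iron)
  9x1 + 1x2 + 18x3 + 7x4 ≥ 11   (protein)
  40x1 + 35x2 + 50x3 + 35x4 ≥ 62   (carbohydrate)
  13x2 ≥ 23   (vitamin C)
  x1, x2, x3, x4 ≥ 0.
The minimum-cost mix takes nothing from quinoa, oatmeal — only bananas, black beans. There the iron and vitamin C constraints are tight.
Optimal quantities: bananas = 1.7692 servings, black beans = 1.6505 servings.
Objective = 0.17·1.7692 + 0.31·1.6505 = 0.81242.

€0.812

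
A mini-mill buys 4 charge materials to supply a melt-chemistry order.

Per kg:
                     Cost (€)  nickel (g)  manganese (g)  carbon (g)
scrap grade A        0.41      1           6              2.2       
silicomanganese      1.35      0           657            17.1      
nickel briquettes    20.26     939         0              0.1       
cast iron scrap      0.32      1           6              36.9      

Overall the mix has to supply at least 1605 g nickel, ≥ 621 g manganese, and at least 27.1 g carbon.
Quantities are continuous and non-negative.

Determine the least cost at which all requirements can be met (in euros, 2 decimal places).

This is a linear program. Let x1 = kg of scrap grade A, x2 = kg of silicomanganese, x3 = kg of nickel briquettes, x4 = kg of cast iron scrap.
Minimize 0.41x1 + 1.35x2 + 20.26x3 + 0.32x4 subject to:
  1x1 + 939x3 + 1x4 ≥ 1605   (nickel)
  6x1 + 657x2 + 6x4 ≥ 621   (manganese)
  2.2x1 + 17.1x2 + 0.1x3 + 36.9x4 ≥ 27.1   (carbon)
  x1, x2, x3, x4 ≥ 0.
The cheapest feasible vertex uses only silicomanganese, nickel briquettes, cast iron scrap; scrap grade A is not used. The nickel, manganese, carbon requirements are met with equality.
So silicomanganese = 0.9425 kg, nickel briquettes = 1.709 kg, cast iron scrap = 0.293 kg.
Total cost: 1.35·0.9425 + 20.26·1.709 + 0.32·0.293 = 35.9905.

€35.99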